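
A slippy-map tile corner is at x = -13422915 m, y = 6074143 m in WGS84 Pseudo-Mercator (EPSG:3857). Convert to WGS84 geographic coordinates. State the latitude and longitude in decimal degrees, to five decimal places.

lat 47.80300°, lon -120.58010°

R = 6378137 m. λ = x/R = -120.58009702°.
φ = 2·arctan(exp(y/R)) − 90° = 2·arctan(2.59176) − 90° = 47.80299755°.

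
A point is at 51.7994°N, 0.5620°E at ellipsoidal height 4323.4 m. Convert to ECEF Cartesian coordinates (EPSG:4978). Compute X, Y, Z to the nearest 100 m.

X 3955000 m, Y 38800 m, Z 4992400 m

WGS84: a = 6378137 m, e² = 0.006694380; N(φ) = a/√(1−e²sin²φ) = 6391362.227 m.
X = (N+h)·cosφ·cosλ = 3955008.052 m; Y = (N+h)·cosφ·sinλ = 38794.931 m; Z = (N(1−e²)+h)·sinφ = 4992428.659 m.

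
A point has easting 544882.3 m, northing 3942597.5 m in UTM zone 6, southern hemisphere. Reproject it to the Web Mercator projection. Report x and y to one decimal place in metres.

x -16286509.1 m, y -7296541.6 m

Unproject from UTM 6S (λ₀ = -147°) → φ = -54.66200009°, λ = -146.30420021°.
Web Mercator (R = 6378137 m): x = -16286509.068 m, y = -7296541.637 m.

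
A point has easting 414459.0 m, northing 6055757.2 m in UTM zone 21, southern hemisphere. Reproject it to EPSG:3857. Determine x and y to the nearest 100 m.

x -6450400 m, y -4251000 m

Unproject from UTM 21S (λ₀ = -57°) → φ = -35.63829990°, λ = -57.94480031°.
Web Mercator (R = 6378137 m): x = -6450385.665 m, y = -4250965.454 m.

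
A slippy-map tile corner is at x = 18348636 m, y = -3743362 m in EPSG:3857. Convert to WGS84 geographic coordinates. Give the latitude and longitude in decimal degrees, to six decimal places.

R = 6378137 m. λ = x/R = 164.82860162°.
φ = 2·arctan(exp(y/R)) − 90° = 2·arctan(0.55605) − 90° = -31.84790262°.

lat -31.847903°, lon 164.828602°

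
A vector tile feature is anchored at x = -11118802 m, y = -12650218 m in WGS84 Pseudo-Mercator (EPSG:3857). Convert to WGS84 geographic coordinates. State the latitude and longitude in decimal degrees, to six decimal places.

lat -74.330099°, lon -99.881898°

R = 6378137 m. λ = x/R = -99.88189778°.
φ = 2·arctan(exp(y/R)) − 90° = 2·arctan(0.13760) − 90° = -74.33009911°.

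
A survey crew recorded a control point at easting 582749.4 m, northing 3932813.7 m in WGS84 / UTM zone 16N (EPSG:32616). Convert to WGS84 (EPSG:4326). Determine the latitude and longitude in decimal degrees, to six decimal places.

lat 35.535500°, lon -86.087200°

Zone 16N: λ₀ = -87°, k₀ = 0.9996, false easting 500000 m.
Meridian distance M = (N − FN)/k₀ = 3934387.5 m.
Inverse transverse Mercator on WGS84 gives φ = 35.53549969°, λ = -86.08719964°.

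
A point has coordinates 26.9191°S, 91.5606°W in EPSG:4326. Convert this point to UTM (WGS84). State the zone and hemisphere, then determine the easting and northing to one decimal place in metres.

Longitude -91.5606° lies in the 6° band [-96°, -90°), giving zone 15; latitude is south of the equator, so 15S.
Zone 15 central meridian λ₀ = 6×15 − 183 = -93°; Δλ = +1.4394°.
Transverse Mercator on WGS84 with k₀ = 0.9996 gives E = 642921.330 m, N = 7021712.244 m.

Zone 15S: E 642921.3 m, N 7021712.2 m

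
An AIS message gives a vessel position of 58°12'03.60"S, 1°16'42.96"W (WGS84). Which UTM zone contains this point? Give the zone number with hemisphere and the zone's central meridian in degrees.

Zone 30S, central meridian -3°

UTM zone = ⌊(λ + 180)/6⌋ + 1; -1.2786° ∈ [-6°, 0°) → zone 30.
Hemisphere: S (φ < 0).
Central meridian λ₀ = 6×30 − 183 = -3°.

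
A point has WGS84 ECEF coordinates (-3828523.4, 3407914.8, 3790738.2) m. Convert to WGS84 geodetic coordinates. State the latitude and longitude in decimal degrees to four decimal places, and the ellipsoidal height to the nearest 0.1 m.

λ = atan2(Y, X) = 138.32650032°; p = √(X²+Y²) = 5125570.7 m.
Bowring's method on WGS84 (a = 6378137 m, b = 6356752.314 m) gives φ = 36.66970027°, h = 4491.515 m.

lat 36.6697°, lon 138.3265°, h 4491.5 m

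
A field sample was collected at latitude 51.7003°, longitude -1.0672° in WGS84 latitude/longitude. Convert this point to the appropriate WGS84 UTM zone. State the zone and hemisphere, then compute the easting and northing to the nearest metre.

Zone 30N: E 633566 m, N 5729474 m

Longitude -1.0672° lies in the 6° band [-6°, 0°), giving zone 30; latitude is north of the equator, so 30N.
Zone 30 central meridian λ₀ = 6×30 − 183 = -3°; Δλ = +1.9328°.
Transverse Mercator on WGS84 with k₀ = 0.9996 gives E = 633566.174 m, N = 5729473.862 m.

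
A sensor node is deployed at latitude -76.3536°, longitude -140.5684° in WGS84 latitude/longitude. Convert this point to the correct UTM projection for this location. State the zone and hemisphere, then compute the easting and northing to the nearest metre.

Zone 7S: E 511367 m, N 1525317 m

Longitude -140.5684° lies in the 6° band [-144°, -138°), giving zone 7; latitude is south of the equator, so 7S.
Zone 7 central meridian λ₀ = 6×7 − 183 = -141°; Δλ = +0.4316°.
Transverse Mercator on WGS84 with k₀ = 0.9996 gives E = 511366.689 m, N = 1525316.608 m.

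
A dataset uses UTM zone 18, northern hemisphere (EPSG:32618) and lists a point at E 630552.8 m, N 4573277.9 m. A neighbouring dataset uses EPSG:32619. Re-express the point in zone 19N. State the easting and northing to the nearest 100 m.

E 128200 m, N 4581600 m

UTM 18N → geographic: φ = 41.30039990°, λ = -73.44059986°.
UTM 19N (λ₀ = -69°) forward: E = 128191.069 m, N = 4581624.881 m.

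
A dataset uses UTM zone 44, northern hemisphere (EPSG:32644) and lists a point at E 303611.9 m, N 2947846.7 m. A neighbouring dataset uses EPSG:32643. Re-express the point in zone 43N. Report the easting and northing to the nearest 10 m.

E 901020 m, N 2952660 m

UTM 44N → geographic: φ = 26.63789991°, λ = 79.02709964°.
UTM 43N (λ₀ = 75°) forward: E = 901020.008 m, N = 2952655.837 m.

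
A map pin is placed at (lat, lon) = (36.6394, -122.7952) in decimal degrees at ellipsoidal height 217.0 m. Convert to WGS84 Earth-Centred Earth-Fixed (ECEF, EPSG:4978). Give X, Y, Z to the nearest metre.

WGS84: a = 6378137 m, e² = 0.006694380; N(φ) = a/√(1−e²sin²φ) = 6385753.851 m.
X = (N+h)·cosφ·cosλ = -2775433.027 m; Y = (N+h)·cosφ·sinλ = -4307421.501 m; Z = (N(1−e²)+h)·sinφ = 3785487.834 m.

X -2775433 m, Y -4307422 m, Z 3785488 m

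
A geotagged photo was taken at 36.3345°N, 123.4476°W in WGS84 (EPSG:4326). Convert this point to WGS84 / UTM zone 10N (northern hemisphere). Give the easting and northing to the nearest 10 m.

E 459830 m, N 4021140 m

Zone 10 central meridian λ₀ = 6×10 − 183 = -123°; Δλ = -0.4476°.
Transverse Mercator on WGS84 with k₀ = 0.9996 gives E = 459829.803 m, N = 4021143.399 m.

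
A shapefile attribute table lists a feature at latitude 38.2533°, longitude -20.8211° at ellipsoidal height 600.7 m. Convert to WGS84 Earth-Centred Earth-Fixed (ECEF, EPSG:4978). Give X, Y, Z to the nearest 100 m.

X 4688000 m, Y -1782800 m, Z 3927900 m

WGS84: a = 6378137 m, e² = 0.006694380; N(φ) = a/√(1−e²sin²φ) = 6386336.505 m.
X = (N+h)·cosφ·cosλ = 4688001.389 m; Y = (N+h)·cosφ·sinλ = -1782780.492 m; Z = (N(1−e²)+h)·sinφ = 3927933.272 m.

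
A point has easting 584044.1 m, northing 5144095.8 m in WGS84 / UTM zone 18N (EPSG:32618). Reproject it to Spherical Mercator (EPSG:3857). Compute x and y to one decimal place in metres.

Unproject from UTM 18N (λ₀ = -75°) → φ = 46.44519975°, λ = -73.90579994°.
Web Mercator (R = 6378137 m): x = -8227156.016 m, y = 5851982.092 m.

x -8227156.0 m, y 5851982.1 m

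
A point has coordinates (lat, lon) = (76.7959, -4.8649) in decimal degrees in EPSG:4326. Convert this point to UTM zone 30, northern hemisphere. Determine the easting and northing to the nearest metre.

Zone 30 central meridian λ₀ = 6×30 − 183 = -3°; Δλ = -1.8649°.
Transverse Mercator on WGS84 with k₀ = 0.9996 gives E = 452455.347 m, N = 8524750.748 m.

E 452455 m, N 8524751 m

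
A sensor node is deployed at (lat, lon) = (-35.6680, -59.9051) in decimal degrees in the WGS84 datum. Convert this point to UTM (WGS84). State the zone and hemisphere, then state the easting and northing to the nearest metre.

Zone 21S: E 237041 m, N 6048985 m

Longitude -59.9051° lies in the 6° band [-60°, -54°), giving zone 21; latitude is south of the equator, so 21S.
Zone 21 central meridian λ₀ = 6×21 − 183 = -57°; Δλ = -2.9051°.
Transverse Mercator on WGS84 with k₀ = 0.9996 gives E = 237040.852 m, N = 6048985.086 m.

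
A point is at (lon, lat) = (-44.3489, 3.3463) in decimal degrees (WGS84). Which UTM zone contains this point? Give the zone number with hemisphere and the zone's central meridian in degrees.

Zone 23N, central meridian -45°

UTM zone = ⌊(λ + 180)/6⌋ + 1; -44.3489° ∈ [-48°, -42°) → zone 23.
Hemisphere: N (φ ≥ 0).
Central meridian λ₀ = 6×23 − 183 = -45°.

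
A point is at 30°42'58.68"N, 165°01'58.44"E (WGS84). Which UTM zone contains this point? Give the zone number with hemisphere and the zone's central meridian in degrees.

Zone 58N, central meridian 165°

UTM zone = ⌊(λ + 180)/6⌋ + 1; 165.0329° ∈ [162°, 168°) → zone 58.
Hemisphere: N (φ ≥ 0).
Central meridian λ₀ = 6×58 − 183 = 165°.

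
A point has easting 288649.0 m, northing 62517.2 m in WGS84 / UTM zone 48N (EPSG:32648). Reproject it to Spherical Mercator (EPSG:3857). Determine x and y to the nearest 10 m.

Unproject from UTM 48N (λ₀ = 105°) → φ = 0.56529979°, λ = 103.10090020°.
Web Mercator (R = 6378137 m): x = 11477139.710 m, y = 62929.906 m.

x 11477140 m, y 62930 m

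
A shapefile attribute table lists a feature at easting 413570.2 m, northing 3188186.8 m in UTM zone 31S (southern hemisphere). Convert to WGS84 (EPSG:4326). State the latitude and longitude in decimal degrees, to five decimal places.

lat -61.43050°, lon 1.37990°

Zone 31S: λ₀ = 3°, k₀ = 0.9996, false easting 500000 m, false northing 10000000 m.
Meridian distance M = (N − FN)/k₀ = -6814539.0 m.
Inverse transverse Mercator on WGS84 gives φ = -61.43050004°, λ = 1.37990093°.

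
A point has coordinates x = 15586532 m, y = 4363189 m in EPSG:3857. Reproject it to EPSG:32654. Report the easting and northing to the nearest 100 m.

Web Mercator inverse (R = 6378137 m) → φ = 36.45339854°, λ = 140.01619922°.
UTM 54N forward: E = 411841.410 m, N = 4034688.618 m.

E 411800 m, N 4034700 m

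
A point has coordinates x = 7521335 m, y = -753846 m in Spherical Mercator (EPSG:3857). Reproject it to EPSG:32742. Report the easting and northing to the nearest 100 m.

E 341400 m, N 9253000 m

Web Mercator inverse (R = 6378137 m) → φ = -6.75620209°, λ = 67.56530187°.
UTM 42S forward: E = 341439.079 m, N = 9252968.425 m.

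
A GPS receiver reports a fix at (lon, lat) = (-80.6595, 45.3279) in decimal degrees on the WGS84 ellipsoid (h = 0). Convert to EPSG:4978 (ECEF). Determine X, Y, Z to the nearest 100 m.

WGS84: a = 6378137 m, e² = 0.006694380; N(φ) = a/√(1−e²sin²φ) = 6388961.085 m.
X = (N+h)·cosφ·cosλ = 729016.997 m; Y = (N+h)·cosφ·sinλ = -4432194.460 m; Z = (N(1−e²)+h)·sinφ = 4513042.326 m.

X 729000 m, Y -4432200 m, Z 4513000 m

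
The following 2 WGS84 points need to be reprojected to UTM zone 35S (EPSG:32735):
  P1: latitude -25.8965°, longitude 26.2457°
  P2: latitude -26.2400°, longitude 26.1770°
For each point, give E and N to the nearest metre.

P1: E 424444 m, N 7135561 m; P2: E 417802 m, N 7097476 m

UTM zone 35S: λ₀ = 27°, k₀ = 0.9996.
P1 (-25.8965°, 26.2457°) → (424444.030, 7135560.826) m.
P2 (-26.2400°, 26.1770°) → (417802.426, 7097476.214) m.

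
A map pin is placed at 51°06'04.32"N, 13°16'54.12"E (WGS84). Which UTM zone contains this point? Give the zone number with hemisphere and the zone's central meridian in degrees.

UTM zone = ⌊(λ + 180)/6⌋ + 1; 13.2817° ∈ [12°, 18°) → zone 33.
Hemisphere: N (φ ≥ 0).
Central meridian λ₀ = 6×33 − 183 = 15°.

Zone 33N, central meridian 15°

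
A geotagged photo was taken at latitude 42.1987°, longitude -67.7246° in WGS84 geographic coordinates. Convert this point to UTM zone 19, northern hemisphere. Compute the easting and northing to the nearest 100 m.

Zone 19 central meridian λ₀ = 6×19 − 183 = -69°; Δλ = +1.2754°.
Transverse Mercator on WGS84 with k₀ = 0.9996 gives E = 605297.222 m, N = 4672625.316 m.

E 605300 m, N 4672600 m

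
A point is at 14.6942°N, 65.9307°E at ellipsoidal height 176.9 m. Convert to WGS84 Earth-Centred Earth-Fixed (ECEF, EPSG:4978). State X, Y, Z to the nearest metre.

WGS84: a = 6378137 m, e² = 0.006694380; N(φ) = a/√(1−e²sin²φ) = 6379511.101 m.
X = (N+h)·cosφ·cosλ = 2516800.971 m; Y = (N+h)·cosφ·sinλ = 5634476.740 m; Z = (N(1−e²)+h)·sinφ = 1607438.808 m.

X 2516801 m, Y 5634477 m, Z 1607439 m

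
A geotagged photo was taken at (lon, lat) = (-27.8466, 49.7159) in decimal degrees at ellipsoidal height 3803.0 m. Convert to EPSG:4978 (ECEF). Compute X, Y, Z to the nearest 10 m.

WGS84: a = 6378137 m, e² = 0.006694380; N(φ) = a/√(1−e²sin²φ) = 6390597.090 m.
X = (N+h)·cosφ·cosλ = 3655712.055 m; Y = (N+h)·cosφ·sinλ = -1931239.739 m; Z = (N(1−e²)+h)·sinφ = 4845318.516 m.

X 3655710 m, Y -1931240 m, Z 4845320 m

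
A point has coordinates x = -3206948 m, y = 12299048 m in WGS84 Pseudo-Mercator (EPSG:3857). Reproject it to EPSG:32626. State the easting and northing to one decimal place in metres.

E 442524.1 m, N 8152118.2 m

Web Mercator inverse (R = 6378137 m) → φ = 73.45509953°, λ = -28.80850404°.
UTM 26N forward: E = 442524.130 m, N = 8152118.218 m.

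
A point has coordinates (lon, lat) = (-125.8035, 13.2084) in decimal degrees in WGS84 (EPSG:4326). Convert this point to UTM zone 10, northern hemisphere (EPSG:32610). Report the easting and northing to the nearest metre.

Zone 10 central meridian λ₀ = 6×10 − 183 = -123°; Δλ = -2.8035°.
Transverse Mercator on WGS84 with k₀ = 0.9996 gives E = 196130.969 m, N = 1461881.743 m.

E 196131 m, N 1461882 m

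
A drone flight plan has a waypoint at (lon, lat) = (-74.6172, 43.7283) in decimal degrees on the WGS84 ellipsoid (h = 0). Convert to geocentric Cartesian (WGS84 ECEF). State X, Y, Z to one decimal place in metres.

WGS84: a = 6378137 m, e² = 0.006694380; N(φ) = a/√(1−e²sin²φ) = 6388362.266 m.
X = (N+h)·cosφ·cosλ = 1224575.933 m; Y = (N+h)·cosφ·sinλ = -4451013.467 m; Z = (N(1−e²)+h)·sinφ = 4386326.200 m.

X 1224575.9 m, Y -4451013.5 m, Z 4386326.2 m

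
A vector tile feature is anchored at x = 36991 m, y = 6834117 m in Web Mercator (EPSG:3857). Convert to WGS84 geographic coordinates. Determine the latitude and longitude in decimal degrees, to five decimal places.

lat 52.18760°, lon 0.33230°

R = 6378137 m. λ = x/R = 0.33229581°.
φ = 2·arctan(exp(y/R)) − 90° = 2·arctan(2.91973) − 90° = 52.18759847°.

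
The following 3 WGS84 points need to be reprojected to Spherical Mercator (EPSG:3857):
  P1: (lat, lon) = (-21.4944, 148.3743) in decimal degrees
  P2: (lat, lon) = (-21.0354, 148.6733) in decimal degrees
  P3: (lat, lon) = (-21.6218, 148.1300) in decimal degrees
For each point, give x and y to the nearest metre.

P1: x 16516952 m, y -2450929 m; P2: x 16550236 m, y -2396100 m; P3: x 16489756 m, y -2466178 m

Web Mercator: x = R·λ, y = R·ln tan(π/4+φ/2), R = 6378137 m.
P1 (-21.4944°, 148.3743°) → (16516951.523, -2450929.090) m.
P2 (-21.0354°, 148.6733°) → (16550236.051, -2396100.161) m.
P3 (-21.6218°, 148.1300°) → (16489756.171, -2466177.922) m.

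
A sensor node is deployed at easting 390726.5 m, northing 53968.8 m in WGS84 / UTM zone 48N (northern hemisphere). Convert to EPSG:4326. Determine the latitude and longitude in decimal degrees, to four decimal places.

lat 0.4882°, lon 104.0180°

Zone 48N: λ₀ = 105°, k₀ = 0.9996, false easting 500000 m.
Meridian distance M = (N − FN)/k₀ = 53990.4 m.
Inverse transverse Mercator on WGS84 gives φ = 0.48820035°, λ = 104.01799963°.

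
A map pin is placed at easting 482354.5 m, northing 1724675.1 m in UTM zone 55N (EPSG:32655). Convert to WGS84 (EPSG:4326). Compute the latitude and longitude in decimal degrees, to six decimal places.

lat 15.599800°, lon 146.835400°

Zone 55N: λ₀ = 147°, k₀ = 0.9996, false easting 500000 m.
Meridian distance M = (N − FN)/k₀ = 1725365.2 m.
Inverse transverse Mercator on WGS84 gives φ = 15.59979986°, λ = 146.83539962°.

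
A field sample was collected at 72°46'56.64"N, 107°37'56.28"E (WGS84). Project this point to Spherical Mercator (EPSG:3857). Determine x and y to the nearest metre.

Web Mercator is spherical with R = a = 6378137 m.
x = R·λ = 6378137 × 1.878538016 = 11981572.829 m.
y = R·ln tan(π/4 + φ/2) = 6378137 × 1.887876924 = 12041137.660 m.

x 11981573 m, y 12041138 m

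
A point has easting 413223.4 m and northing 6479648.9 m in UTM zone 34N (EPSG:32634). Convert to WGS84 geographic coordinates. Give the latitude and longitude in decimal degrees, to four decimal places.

lat 58.4489°, lon 19.5132°

Zone 34N: λ₀ = 21°, k₀ = 0.9996, false easting 500000 m.
Meridian distance M = (N − FN)/k₀ = 6482241.8 m.
Inverse transverse Mercator on WGS84 gives φ = 58.44889992°, λ = 19.51320039°.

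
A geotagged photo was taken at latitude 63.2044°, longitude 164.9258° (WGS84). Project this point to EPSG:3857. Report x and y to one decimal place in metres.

Web Mercator is spherical with R = a = 6378137 m.
x = R·λ = 6378137 × 2.878498231 = 18359456.075 m.
y = R·ln tan(π/4 + φ/2) = 6378137 × 1.434673892 = 9150546.633 m.

x 18359456.1 m, y 9150546.6 m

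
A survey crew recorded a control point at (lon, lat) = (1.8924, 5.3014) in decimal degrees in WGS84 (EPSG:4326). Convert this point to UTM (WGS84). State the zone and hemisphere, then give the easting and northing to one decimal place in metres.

Zone 31N: E 377268.0 m, N 586090.4 m

Longitude 1.8924° lies in the 6° band [0°, 6°), giving zone 31; latitude is north of the equator, so 31N.
Zone 31 central meridian λ₀ = 6×31 − 183 = 3°; Δλ = -1.1076°.
Transverse Mercator on WGS84 with k₀ = 0.9996 gives E = 377267.981 m, N = 586090.367 m.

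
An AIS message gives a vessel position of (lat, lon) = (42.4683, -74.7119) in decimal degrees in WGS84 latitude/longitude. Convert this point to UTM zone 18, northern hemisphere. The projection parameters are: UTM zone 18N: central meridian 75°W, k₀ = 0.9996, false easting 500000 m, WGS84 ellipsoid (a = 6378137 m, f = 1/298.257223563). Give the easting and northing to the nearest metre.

Zone 18 central meridian λ₀ = 6×18 − 183 = -75°; Δλ = +0.2881°.
Transverse Mercator on WGS84 with k₀ = 0.9996 gives E = 523684.025 m, N = 4701813.371 m.

E 523684 m, N 4701813 m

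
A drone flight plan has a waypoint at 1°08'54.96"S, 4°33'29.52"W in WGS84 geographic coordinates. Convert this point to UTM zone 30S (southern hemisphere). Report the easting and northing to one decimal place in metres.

E 326624.5 m, N 9872997.8 m

Zone 30 central meridian λ₀ = 6×30 − 183 = -3°; Δλ = -1.5582°.
Transverse Mercator on WGS84 with k₀ = 0.9996 gives E = 326624.459 m, N = 9872997.751 m.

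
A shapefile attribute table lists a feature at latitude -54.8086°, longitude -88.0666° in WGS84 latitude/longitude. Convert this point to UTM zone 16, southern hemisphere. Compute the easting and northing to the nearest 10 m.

Zone 16 central meridian λ₀ = 6×16 − 183 = -87°; Δλ = -1.0666°.
Transverse Mercator on WGS84 with k₀ = 0.9996 gives E = 431448.089 m, N = 3925985.566 m.

E 431450 m, N 3925990 m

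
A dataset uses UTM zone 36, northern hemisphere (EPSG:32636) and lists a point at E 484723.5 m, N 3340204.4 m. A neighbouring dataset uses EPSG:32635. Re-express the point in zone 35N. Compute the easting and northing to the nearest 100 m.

E 1062800 m, N 3354700 m

UTM 36N → geographic: φ = 30.19319970°, λ = 32.84130023°.
UTM 35N (λ₀ = 27°) forward: E = 1062770.109 m, N = 3354652.623 m.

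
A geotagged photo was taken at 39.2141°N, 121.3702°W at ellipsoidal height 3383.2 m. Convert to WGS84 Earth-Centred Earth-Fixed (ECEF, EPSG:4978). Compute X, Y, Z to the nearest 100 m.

WGS84: a = 6378137 m, e² = 0.006694380; N(φ) = a/√(1−e²sin²φ) = 6386687.338 m.
X = (N+h)·cosφ·cosλ = -2577297.443 m; Y = (N+h)·cosφ·sinλ = -4227233.404 m; Z = (N(1−e²)+h)·sinφ = 4012899.826 m.

X -2577300 m, Y -4227200 m, Z 4012900 m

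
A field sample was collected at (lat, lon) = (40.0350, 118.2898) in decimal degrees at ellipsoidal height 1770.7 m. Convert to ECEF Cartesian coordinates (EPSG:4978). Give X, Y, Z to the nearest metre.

X -2318266 m, Y 4307324 m, Z 4082101 m

WGS84: a = 6378137 m, e² = 0.006694380; N(φ) = a/√(1−e²sin²φ) = 6386989.064 m.
X = (N+h)·cosφ·cosλ = -2318266.244 m; Y = (N+h)·cosφ·sinλ = 4307324.464 m; Z = (N(1−e²)+h)·sinφ = 4082100.842 m.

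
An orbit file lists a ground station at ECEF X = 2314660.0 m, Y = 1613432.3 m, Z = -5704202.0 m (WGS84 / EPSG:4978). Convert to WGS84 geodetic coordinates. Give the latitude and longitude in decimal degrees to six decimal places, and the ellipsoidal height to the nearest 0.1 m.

λ = atan2(Y, X) = 34.87840076°; p = √(X²+Y²) = 2821491.6 m.
Bowring's method on WGS84 (a = 6378137 m, b = 6356752.314 m) gives φ = -63.83399999°, h = 2922.738 m.

lat -63.834000°, lon 34.878401°, h 2922.7 m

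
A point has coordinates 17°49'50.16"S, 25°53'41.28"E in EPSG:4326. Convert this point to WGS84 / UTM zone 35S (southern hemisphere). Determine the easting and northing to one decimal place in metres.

E 382883.5 m, N 8028210.1 m

Zone 35 central meridian λ₀ = 6×35 − 183 = 27°; Δλ = -1.1052°.
Transverse Mercator on WGS84 with k₀ = 0.9996 gives E = 382883.485 m, N = 8028210.149 m.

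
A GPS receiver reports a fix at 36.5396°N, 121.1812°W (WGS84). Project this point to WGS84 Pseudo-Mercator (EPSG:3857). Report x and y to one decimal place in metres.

Web Mercator is spherical with R = a = 6378137 m.
x = R·λ = 6378137 × -2.115010932 = -13489829.478 m.
y = R·ln tan(π/4 + φ/2) = 6378137 × 0.685956697 = 4375125.790 m.

x -13489829.5 m, y 4375125.8 m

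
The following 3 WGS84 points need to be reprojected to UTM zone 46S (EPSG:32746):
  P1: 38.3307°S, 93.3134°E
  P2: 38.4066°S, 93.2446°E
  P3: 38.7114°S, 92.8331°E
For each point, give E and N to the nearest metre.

P1: E 527392 m, N 5757446 m; P2: E 521356 m, N 5749042 m; P3: E 485489 m, N 5715236 m

UTM zone 46S: λ₀ = 93°, k₀ = 0.9996.
P1 (-38.3307°, 93.3134°) → (527391.692, 5757445.630) m.
P2 (-38.4066°, 93.2446°) → (521356.129, 5749041.980) m.
P3 (-38.7114°, 92.8331°) → (485489.306, 5715235.658) m.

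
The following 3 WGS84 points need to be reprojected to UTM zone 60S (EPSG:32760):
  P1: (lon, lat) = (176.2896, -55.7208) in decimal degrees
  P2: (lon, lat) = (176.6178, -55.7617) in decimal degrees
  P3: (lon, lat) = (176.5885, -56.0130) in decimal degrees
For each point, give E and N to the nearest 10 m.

P1: E 455380 m, N 3824770 m; P2: E 476020 m, N 3820380 m; P3: E 474340 m, N 3792400 m

UTM zone 60S: λ₀ = 177°, k₀ = 0.9996.
P1 (-55.7208°, 176.2896°) → (455375.441, 3824765.309) m.
P2 (-55.7617°, 176.6178°) → (476016.622, 3820375.910) m.
P3 (-56.0130°, 176.5885°) → (474344.343, 3792397.155) m.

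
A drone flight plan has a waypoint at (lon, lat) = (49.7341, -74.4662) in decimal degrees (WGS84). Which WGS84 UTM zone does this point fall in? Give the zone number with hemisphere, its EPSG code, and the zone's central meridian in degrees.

UTM zone = ⌊(λ + 180)/6⌋ + 1; 49.7341° ∈ [48°, 54°) → zone 39.
Hemisphere: S (φ < 0).
Central meridian λ₀ = 6×39 − 183 = 51°.
EPSG code: 32739.

Zone 39S (EPSG:32739), central meridian 51°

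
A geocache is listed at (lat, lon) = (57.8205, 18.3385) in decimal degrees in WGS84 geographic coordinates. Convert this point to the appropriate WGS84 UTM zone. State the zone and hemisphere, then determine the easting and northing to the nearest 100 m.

Zone 34N: E 341900 m, N 6411800 m

Longitude 18.3385° lies in the 6° band [18°, 24°), giving zone 34; latitude is north of the equator, so 34N.
Zone 34 central meridian λ₀ = 6×34 − 183 = 21°; Δλ = -2.6615°.
Transverse Mercator on WGS84 with k₀ = 0.9996 gives E = 341918.964 m, N = 6411834.600 m.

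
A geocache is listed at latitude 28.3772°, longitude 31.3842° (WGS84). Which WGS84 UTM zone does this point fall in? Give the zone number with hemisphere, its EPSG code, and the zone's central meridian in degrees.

Zone 36N (EPSG:32636), central meridian 33°

UTM zone = ⌊(λ + 180)/6⌋ + 1; 31.3842° ∈ [30°, 36°) → zone 36.
Hemisphere: N (φ ≥ 0).
Central meridian λ₀ = 6×36 − 183 = 33°.
EPSG code: 32636.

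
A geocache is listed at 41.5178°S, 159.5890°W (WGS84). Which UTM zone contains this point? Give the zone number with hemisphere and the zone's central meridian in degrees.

Zone 4S, central meridian -159°

UTM zone = ⌊(λ + 180)/6⌋ + 1; -159.5890° ∈ [-162°, -156°) → zone 4.
Hemisphere: S (φ < 0).
Central meridian λ₀ = 6×4 − 183 = -159°.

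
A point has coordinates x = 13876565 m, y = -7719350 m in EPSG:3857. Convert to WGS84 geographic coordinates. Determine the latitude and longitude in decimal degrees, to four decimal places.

lat -56.8000°, lon 124.6553°

R = 6378137 m. λ = x/R = 124.65530431°.
φ = 2·arctan(exp(y/R)) − 90° = 2·arctan(0.29811) − 90° = -56.80000099°.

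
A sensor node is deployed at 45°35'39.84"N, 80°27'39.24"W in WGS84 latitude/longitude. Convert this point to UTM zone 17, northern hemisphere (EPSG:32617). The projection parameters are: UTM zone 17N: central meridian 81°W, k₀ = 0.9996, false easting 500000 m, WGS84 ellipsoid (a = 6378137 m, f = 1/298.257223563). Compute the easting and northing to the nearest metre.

E 542048 m, N 5049125 m

Zone 17 central meridian λ₀ = 6×17 − 183 = -81°; Δλ = +0.5391°.
Transverse Mercator on WGS84 with k₀ = 0.9996 gives E = 542047.706 m, N = 5049125.479 m.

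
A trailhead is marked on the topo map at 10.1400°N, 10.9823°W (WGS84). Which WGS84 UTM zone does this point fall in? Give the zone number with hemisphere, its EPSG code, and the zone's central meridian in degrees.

UTM zone = ⌊(λ + 180)/6⌋ + 1; -10.9823° ∈ [-12°, -6°) → zone 29.
Hemisphere: N (φ ≥ 0).
Central meridian λ₀ = 6×29 − 183 = -9°.
EPSG code: 32629.

Zone 29N (EPSG:32629), central meridian -9°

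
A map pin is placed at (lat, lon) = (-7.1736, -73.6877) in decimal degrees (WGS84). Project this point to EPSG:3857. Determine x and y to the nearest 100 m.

Web Mercator is spherical with R = a = 6378137 m.
x = R·λ = 6378137 × -1.286092983 = -8202877.242 m.
y = R·ln tan(π/4 + φ/2) = 6378137 × -0.125531336 = -800656.058 m.

x -8202900 m, y -800700 m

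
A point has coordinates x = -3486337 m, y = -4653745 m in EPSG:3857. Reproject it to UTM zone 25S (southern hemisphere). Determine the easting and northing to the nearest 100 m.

Web Mercator inverse (R = 6378137 m) → φ = -38.52420236°, λ = -31.31829813°.
UTM 25S forward: E = 646596.513 m, N = 5734680.834 m.

E 646600 m, N 5734700 m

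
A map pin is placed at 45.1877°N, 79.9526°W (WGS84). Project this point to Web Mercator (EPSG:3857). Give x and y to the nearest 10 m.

Web Mercator is spherical with R = a = 6378137 m.
x = R·λ = 6378137 × -1.395436116 = -8900282.720 m.
y = R·ln tan(π/4 + φ/2) = 6378137 × 0.886014140 = 5651119.571 m.

x -8900280 m, y 5651120 m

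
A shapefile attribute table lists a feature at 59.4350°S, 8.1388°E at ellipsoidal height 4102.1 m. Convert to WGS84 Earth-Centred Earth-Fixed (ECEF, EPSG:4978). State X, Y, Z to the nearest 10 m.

X 3220780 m, Y 460610 m, Z -5472270 m

WGS84: a = 6378137 m, e² = 0.006694380; N(φ) = a/√(1−e²sin²φ) = 6394024.448 m.
X = (N+h)·cosφ·cosλ = 3220776.994 m; Y = (N+h)·cosφ·sinλ = 460609.910 m; Z = (N(1−e²)+h)·sinφ = -5472268.390 m.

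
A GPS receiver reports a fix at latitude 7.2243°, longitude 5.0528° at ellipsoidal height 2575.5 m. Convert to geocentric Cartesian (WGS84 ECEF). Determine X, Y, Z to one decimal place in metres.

WGS84: a = 6378137 m, e² = 0.006694380; N(φ) = a/√(1−e²sin²φ) = 6378474.639 m.
X = (N+h)·cosφ·cosλ = 6305793.718 m; Y = (N+h)·cosφ·sinλ = 557541.420 m; Z = (N(1−e²)+h)·sinφ = 797072.847 m.

X 6305793.7 m, Y 557541.4 m, Z 797072.8 m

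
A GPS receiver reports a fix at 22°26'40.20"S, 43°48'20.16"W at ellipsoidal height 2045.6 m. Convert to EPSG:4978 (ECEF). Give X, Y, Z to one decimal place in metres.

WGS84: a = 6378137 m, e² = 0.006694380; N(φ) = a/√(1−e²sin²φ) = 6381251.135 m.
X = (N+h)·cosφ·cosλ = 4257813.464 m; Y = (N+h)·cosφ·sinλ = -4083895.237 m; Z = (N(1−e²)+h)·sinφ = -2420758.768 m.

X 4257813.5 m, Y -4083895.2 m, Z -2420758.8 m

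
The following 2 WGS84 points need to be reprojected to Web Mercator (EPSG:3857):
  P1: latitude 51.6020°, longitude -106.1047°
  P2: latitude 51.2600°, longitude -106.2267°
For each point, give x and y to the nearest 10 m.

Web Mercator: x = R·λ, y = R·ln tan(π/4+φ/2), R = 6378137 m.
P1 (51.6020°, -106.1047°) → (-11811521.175, 6728479.408) m.
P2 (51.2600°, -106.2267°) → (-11825102.153, 6667414.217) m.

P1: x -11811520 m, y 6728480 m; P2: x -11825100 m, y 6667410 m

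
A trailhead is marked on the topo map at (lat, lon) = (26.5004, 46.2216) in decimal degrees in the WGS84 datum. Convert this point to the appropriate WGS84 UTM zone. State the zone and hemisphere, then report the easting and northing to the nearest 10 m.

Longitude 46.2216° lies in the 6° band [42°, 48°), giving zone 38; latitude is north of the equator, so 38N.
Zone 38 central meridian λ₀ = 6×38 − 183 = 45°; Δλ = +1.2216°.
Transverse Mercator on WGS84 with k₀ = 0.9996 gives E = 621737.874 m, N = 2931681.035 m.

Zone 38N: E 621740 m, N 2931680 m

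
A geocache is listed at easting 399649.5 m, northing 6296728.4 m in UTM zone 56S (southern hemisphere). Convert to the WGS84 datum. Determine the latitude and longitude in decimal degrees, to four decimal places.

Zone 56S: λ₀ = 153°, k₀ = 0.9996, false easting 500000 m, false northing 10000000 m.
Meridian distance M = (N − FN)/k₀ = -3704753.5 m.
Inverse transverse Mercator on WGS84 gives φ = -33.46419974°, λ = 151.92010037°.

lat -33.4642°, lon 151.9201°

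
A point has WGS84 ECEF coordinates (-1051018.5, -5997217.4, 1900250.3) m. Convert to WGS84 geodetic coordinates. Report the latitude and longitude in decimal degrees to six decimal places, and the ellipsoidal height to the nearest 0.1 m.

λ = atan2(Y, X) = -99.94020024°; p = √(X²+Y²) = 6088617.0 m.
Bowring's method on WGS84 (a = 6378137 m, b = 6356752.314 m) gives φ = 17.44279994°, h = 2030.383 m.

lat 17.442800°, lon -99.940200°, h 2030.4 m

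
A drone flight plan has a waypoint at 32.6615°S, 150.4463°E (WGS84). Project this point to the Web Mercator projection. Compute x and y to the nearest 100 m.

Web Mercator is spherical with R = a = 6378137 m.
x = R·λ = 6378137 × 2.625783282 = 16747605.508 m.
y = R·ln tan(π/4 + φ/2) = 6378137 × -0.603696575 = -3850459.461 m.

x 16747600 m, y -3850500 m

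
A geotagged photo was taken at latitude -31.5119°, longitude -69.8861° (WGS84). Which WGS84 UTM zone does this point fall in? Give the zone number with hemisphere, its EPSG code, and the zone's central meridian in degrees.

UTM zone = ⌊(λ + 180)/6⌋ + 1; -69.8861° ∈ [-72°, -66°) → zone 19.
Hemisphere: S (φ < 0).
Central meridian λ₀ = 6×19 − 183 = -69°.
EPSG code: 32719.

Zone 19S (EPSG:32719), central meridian -69°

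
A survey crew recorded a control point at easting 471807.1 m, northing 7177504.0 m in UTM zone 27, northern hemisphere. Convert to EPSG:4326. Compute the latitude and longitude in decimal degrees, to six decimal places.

lat 64.721100°, lon -21.591701°

Zone 27N: λ₀ = -21°, k₀ = 0.9996, false easting 500000 m.
Meridian distance M = (N − FN)/k₀ = 7180376.2 m.
Inverse transverse Mercator on WGS84 gives φ = 64.72110041°, λ = -21.59170080°.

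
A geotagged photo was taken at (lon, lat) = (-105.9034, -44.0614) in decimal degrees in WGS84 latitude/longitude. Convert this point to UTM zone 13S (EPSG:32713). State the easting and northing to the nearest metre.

E 427645 m, N 5120911 m

Zone 13 central meridian λ₀ = 6×13 − 183 = -105°; Δλ = -0.9034°.
Transverse Mercator on WGS84 with k₀ = 0.9996 gives E = 427645.341 m, N = 5120910.857 m.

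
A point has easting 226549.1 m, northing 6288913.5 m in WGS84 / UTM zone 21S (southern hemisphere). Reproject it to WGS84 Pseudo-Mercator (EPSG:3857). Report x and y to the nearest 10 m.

Unproject from UTM 21S (λ₀ = -57°) → φ = -33.50439958°, λ = -59.94359995°.
Web Mercator (R = 6378137 m): x = -6672891.023 m, y = -3962447.554 m.

x -6672890 m, y -3962450 m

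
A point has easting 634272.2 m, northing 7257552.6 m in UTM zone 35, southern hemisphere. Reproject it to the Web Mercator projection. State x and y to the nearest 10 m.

Unproject from UTM 35S (λ₀ = 27°) → φ = -24.79089974°, λ = 28.32830021°.
Web Mercator (R = 6378137 m): x = 3153491.955 m, y = -2850083.141 m.

x 3153490 m, y -2850080 m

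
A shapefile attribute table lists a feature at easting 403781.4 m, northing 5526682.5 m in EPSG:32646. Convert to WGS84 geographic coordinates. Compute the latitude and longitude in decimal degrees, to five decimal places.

Zone 46N: λ₀ = 93°, k₀ = 0.9996, false easting 500000 m.
Meridian distance M = (N − FN)/k₀ = 5528894.1 m.
Inverse transverse Mercator on WGS84 gives φ = 49.88479986°, λ = 91.66059970°.

lat 49.88480°, lon 91.66060°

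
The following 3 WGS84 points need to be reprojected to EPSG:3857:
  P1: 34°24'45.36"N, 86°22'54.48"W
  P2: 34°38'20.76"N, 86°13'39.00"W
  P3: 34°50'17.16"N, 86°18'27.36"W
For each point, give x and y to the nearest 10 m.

Web Mercator: x = R·λ, y = R·ln tan(π/4+φ/2), R = 6378137 m.
P1 (34.4126°, -86.3818°) → (-9615977.990, 4084339.597) m.
P2 (34.6391°, -86.2275°) → (-9598801.392, 4114943.793) m.
P3 (34.8381°, -86.3076°) → (-9607718.084, 4141901.289) m.

P1: x -9615980 m, y 4084340 m; P2: x -9598800 m, y 4114940 m; P3: x -9607720 m, y 4141900 m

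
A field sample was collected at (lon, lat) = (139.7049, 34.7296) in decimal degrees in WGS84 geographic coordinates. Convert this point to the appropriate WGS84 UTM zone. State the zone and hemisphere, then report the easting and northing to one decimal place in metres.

Zone 54N: E 381429.0 m, N 3843820.9 m

Longitude 139.7049° lies in the 6° band [138°, 144°), giving zone 54; latitude is north of the equator, so 54N.
Zone 54 central meridian λ₀ = 6×54 − 183 = 141°; Δλ = -1.2951°.
Transverse Mercator on WGS84 with k₀ = 0.9996 gives E = 381428.957 m, N = 3843820.925 m.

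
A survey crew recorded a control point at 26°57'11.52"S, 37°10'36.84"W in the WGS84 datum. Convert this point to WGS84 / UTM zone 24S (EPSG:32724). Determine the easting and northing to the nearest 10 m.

E 680970 m, N 7017440 m

Zone 24 central meridian λ₀ = 6×24 − 183 = -39°; Δλ = +1.8231°.
Transverse Mercator on WGS84 with k₀ = 0.9996 gives E = 680972.147 m, N = 7017442.955 m.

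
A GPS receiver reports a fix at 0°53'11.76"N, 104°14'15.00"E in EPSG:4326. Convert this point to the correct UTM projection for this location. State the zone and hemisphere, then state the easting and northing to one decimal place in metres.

Zone 48N: E 415160.4 m, N 98004.8 m

Longitude 104.2375° lies in the 6° band [102°, 108°), giving zone 48; latitude is north of the equator, so 48N.
Zone 48 central meridian λ₀ = 6×48 − 183 = 105°; Δλ = -0.7625°.
Transverse Mercator on WGS84 with k₀ = 0.9996 gives E = 415160.411 m, N = 98004.753 m.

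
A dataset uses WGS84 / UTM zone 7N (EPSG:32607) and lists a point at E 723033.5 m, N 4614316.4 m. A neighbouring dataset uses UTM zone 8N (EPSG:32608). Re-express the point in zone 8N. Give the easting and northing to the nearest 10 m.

E 223380 m, N 4616180 m

UTM 7N → geographic: φ = 41.64940031°, λ = -138.32169940°.
UTM 8N (λ₀ = -135°) forward: E = 223381.542 m, N = 4616182.726 m.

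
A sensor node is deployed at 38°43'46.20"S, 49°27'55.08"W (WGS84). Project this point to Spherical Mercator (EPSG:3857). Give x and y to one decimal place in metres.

Web Mercator is spherical with R = a = 6378137 m.
x = R·λ = 6378137 × -0.863332350 = -5506452.008 m.
y = R·ln tan(π/4 + φ/2) = 6378137 × -0.734226703 = -4682998.503 m.

x -5506452.0 m, y -4682998.5 m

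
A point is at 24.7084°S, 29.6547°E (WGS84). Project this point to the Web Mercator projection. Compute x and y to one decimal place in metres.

Web Mercator is spherical with R = a = 6378137 m.
x = R·λ = 6378137 × 0.517572154 = 3301146.104 m.
y = R·ln tan(π/4 + φ/2) = 6378137 × -0.445266449 = -2839970.414 m.

x 3301146.1 m, y -2839970.4 m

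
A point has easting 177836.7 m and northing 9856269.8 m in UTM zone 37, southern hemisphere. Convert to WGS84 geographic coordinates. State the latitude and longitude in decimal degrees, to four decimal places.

lat -1.2987°, lon 36.1053°

Zone 37S: λ₀ = 39°, k₀ = 0.9996, false easting 500000 m, false northing 10000000 m.
Meridian distance M = (N − FN)/k₀ = -143787.7 m.
Inverse transverse Mercator on WGS84 gives φ = -1.29870012°, λ = 36.10530010°.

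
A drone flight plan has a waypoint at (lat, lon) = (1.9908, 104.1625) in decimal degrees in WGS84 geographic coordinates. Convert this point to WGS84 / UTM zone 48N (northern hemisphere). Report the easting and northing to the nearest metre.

E 406860 m, N 220068 m

Zone 48 central meridian λ₀ = 6×48 − 183 = 105°; Δλ = -0.8375°.
Transverse Mercator on WGS84 with k₀ = 0.9996 gives E = 406859.761 m, N = 220067.754 m.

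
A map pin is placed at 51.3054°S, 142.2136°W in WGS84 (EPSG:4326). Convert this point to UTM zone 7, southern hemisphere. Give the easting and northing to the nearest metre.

E 415404 m, N 4315513 m

Zone 7 central meridian λ₀ = 6×7 − 183 = -141°; Δλ = -1.2136°.
Transverse Mercator on WGS84 with k₀ = 0.9996 gives E = 415403.810 m, N = 4315513.276 m.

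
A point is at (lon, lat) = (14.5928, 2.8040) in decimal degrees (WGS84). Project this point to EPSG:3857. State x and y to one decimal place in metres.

Web Mercator is spherical with R = a = 6378137 m.
x = R·λ = 6378137 × 0.254692407 = 1624463.065 m.
y = R·ln tan(π/4 + φ/2) = 6378137 × 0.048958579 = 312264.524 m.

x 1624463.1 m, y 312264.5 m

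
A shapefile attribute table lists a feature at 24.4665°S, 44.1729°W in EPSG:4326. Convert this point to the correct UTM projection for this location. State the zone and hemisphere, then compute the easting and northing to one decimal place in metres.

Longitude -44.1729° lies in the 6° band [-48°, -42°), giving zone 23; latitude is south of the equator, so 23S.
Zone 23 central meridian λ₀ = 6×23 − 183 = -45°; Δλ = +0.8271°.
Transverse Mercator on WGS84 with k₀ = 0.9996 gives E = 583821.125 m, N = 7293873.260 m.

Zone 23S: E 583821.1 m, N 7293873.3 m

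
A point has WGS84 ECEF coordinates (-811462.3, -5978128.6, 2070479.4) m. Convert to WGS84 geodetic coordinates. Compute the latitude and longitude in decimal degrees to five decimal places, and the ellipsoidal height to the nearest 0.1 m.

lat 19.06040°, lon -97.73000°, h 2478.8 m

λ = atan2(Y, X) = -97.73000013°; p = √(X²+Y²) = 6032950.6 m.
Bowring's method on WGS84 (a = 6378137 m, b = 6356752.314 m) gives φ = 19.06040032°, h = 2478.779 m.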